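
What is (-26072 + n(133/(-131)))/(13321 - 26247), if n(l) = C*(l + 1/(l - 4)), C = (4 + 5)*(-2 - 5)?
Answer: 124297371/61805669 ≈ 2.0111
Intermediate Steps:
C = -63 (C = 9*(-7) = -63)
n(l) = -63*l - 63/(-4 + l) (n(l) = -63*(l + 1/(l - 4)) = -63*(l + 1/(-4 + l)) = -63*l - 63/(-4 + l))
(-26072 + n(133/(-131)))/(13321 - 26247) = (-26072 + 63*(-1 - (133/(-131))**2 + 4*(133/(-131)))/(-4 + 133/(-131)))/(13321 - 26247) = (-26072 + 63*(-1 - (133*(-1/131))**2 + 4*(133*(-1/131)))/(-4 + 133*(-1/131)))/(-12926) = (-26072 + 63*(-1 - (-133/131)**2 + 4*(-133/131))/(-4 - 133/131))*(-1/12926) = (-26072 + 63*(-1 - 1*17689/17161 - 532/131)/(-657/131))*(-1/12926) = (-26072 + 63*(-131/657)*(-1 - 17689/17161 - 532/131))*(-1/12926) = (-26072 + 63*(-131/657)*(-104542/17161))*(-1/12926) = (-26072 + 731794/9563)*(-1/12926) = -248594742/9563*(-1/12926) = 124297371/61805669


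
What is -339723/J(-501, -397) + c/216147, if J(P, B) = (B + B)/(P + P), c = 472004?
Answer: -36788296362193/85810359 ≈ -4.2872e+5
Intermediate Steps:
J(P, B) = B/P (J(P, B) = (2*B)/((2*P)) = (2*B)*(1/(2*P)) = B/P)
-339723/J(-501, -397) + c/216147 = -339723/((-397/(-501))) + 472004/216147 = -339723/((-397*(-1/501))) + 472004*(1/216147) = -339723/397/501 + 472004/216147 = -339723*501/397 + 472004/216147 = -170201223/397 + 472004/216147 = -36788296362193/85810359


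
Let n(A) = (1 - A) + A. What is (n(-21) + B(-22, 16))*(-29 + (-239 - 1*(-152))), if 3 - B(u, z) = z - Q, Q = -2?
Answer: 1624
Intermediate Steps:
n(A) = 1
B(u, z) = 1 - z (B(u, z) = 3 - (z - 1*(-2)) = 3 - (z + 2) = 3 - (2 + z) = 3 + (-2 - z) = 1 - z)
(n(-21) + B(-22, 16))*(-29 + (-239 - 1*(-152))) = (1 + (1 - 1*16))*(-29 + (-239 - 1*(-152))) = (1 + (1 - 16))*(-29 + (-239 + 152)) = (1 - 15)*(-29 - 87) = -14*(-116) = 1624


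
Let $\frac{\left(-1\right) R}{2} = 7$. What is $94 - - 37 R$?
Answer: $-424$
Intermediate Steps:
$R = -14$ ($R = \left(-2\right) 7 = -14$)
$94 - - 37 R = 94 - \left(-37\right) \left(-14\right) = 94 - 518 = -424$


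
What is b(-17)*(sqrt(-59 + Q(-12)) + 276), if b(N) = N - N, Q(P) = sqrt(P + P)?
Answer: 0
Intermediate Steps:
Q(P) = sqrt(2)*sqrt(P) (Q(P) = sqrt(2*P) = sqrt(2)*sqrt(P))
b(N) = 0
b(-17)*(sqrt(-59 + Q(-12)) + 276) = 0*(sqrt(-59 + sqrt(2)*sqrt(-12)) + 276) = 0*(sqrt(-59 + sqrt(2)*(2*I*sqrt(3))) + 276) = 0*(sqrt(-59 + 2*I*sqrt(6)) + 276) = 0*(276 + sqrt(-59 + 2*I*sqrt(6))) = 0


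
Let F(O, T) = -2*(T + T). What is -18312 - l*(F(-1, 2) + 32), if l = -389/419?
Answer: -7663392/419 ≈ -18290.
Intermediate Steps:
F(O, T) = -4*T
l = -389/419 (l = -389*1/419 = -389/419 ≈ -0.92840)
-18312 - l*(F(-1, 2) + 32) = -18312 - (-389)*(-4*2 + 32)/419 = -18312 - (-389)*(-8 + 32)/419 = -18312 - (-389)*24/419 = -18312 - 1*(-9336/419) = -18312 + 9336/419 = -7663392/419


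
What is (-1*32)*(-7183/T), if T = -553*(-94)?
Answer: 114928/25991 ≈ 4.4218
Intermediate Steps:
T = 51982
(-1*32)*(-7183/T) = (-1*32)*(-7183/51982) = -(-229856)/51982 = -32*(-7183/51982) = 114928/25991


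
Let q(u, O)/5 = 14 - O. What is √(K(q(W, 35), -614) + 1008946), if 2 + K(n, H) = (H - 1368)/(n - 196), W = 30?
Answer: √91411931926/301 ≈ 1004.5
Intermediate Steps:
q(u, O) = 70 - 5*O (q(u, O) = 5*(14 - O) = 70 - 5*O)
K(n, H) = -2 + (-1368 + H)/(-196 + n) (K(n, H) = -2 + (H - 1368)/(n - 196) = -2 + (-1368 + H)/(-196 + n))
√(K(q(W, 35), -614) + 1008946) = √((-976 - 614 - 2*(70 - 5*35))/(-196 + (70 - 5*35)) + 1008946) = √((-976 - 614 - 2*(70 - 175))/(-196 + (70 - 175)) + 1008946) = √((-976 - 614 - 2*(-105))/(-196 - 105) + 1008946) = √((-976 - 614 + 210)/(-301) + 1008946) = √(-1/301*(-1380) + 1008946) = √(1380/301 + 1008946) = √(303694126/301) = √91411931926/301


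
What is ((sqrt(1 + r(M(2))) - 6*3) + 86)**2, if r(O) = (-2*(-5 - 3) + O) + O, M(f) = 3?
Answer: (68 + sqrt(23))**2 ≈ 5299.2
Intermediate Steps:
r(O) = 16 + 2*O (r(O) = (-2*(-8) + O) + O = (16 + O) + O = 16 + 2*O)
((sqrt(1 + r(M(2))) - 6*3) + 86)**2 = ((sqrt(1 + (16 + 2*3)) - 6*3) + 86)**2 = ((sqrt(1 + (16 + 6)) - 18) + 86)**2 = ((sqrt(1 + 22) - 18) + 86)**2 = ((sqrt(23) - 18) + 86)**2 = ((-18 + sqrt(23)) + 86)**2 = (68 + sqrt(23))**2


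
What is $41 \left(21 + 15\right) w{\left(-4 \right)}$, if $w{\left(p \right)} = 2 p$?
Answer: $-11808$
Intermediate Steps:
$41 \left(21 + 15\right) w{\left(-4 \right)} = 41 \left(21 + 15\right) 2 \left(-4\right) = 41 \cdot 36 \left(-8\right) = 41 \left(-288\right) = -11808$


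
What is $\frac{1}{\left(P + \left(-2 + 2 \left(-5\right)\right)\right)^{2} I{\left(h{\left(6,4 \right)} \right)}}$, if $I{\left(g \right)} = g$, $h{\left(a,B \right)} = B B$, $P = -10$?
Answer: $\frac{1}{7744} \approx 0.00012913$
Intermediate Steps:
$h{\left(a,B \right)} = B^{2}$
$\frac{1}{\left(P + \left(-2 + 2 \left(-5\right)\right)\right)^{2} I{\left(h{\left(6,4 \right)} \right)}} = \frac{1}{\left(-10 + \left(-2 + 2 \left(-5\right)\right)\right)^{2} \cdot 4^{2}} = \frac{1}{\left(-10 - 12\right)^{2} \cdot 16} = \frac{1}{\left(-22\right)^{2} \cdot 16} = \frac{1}{484 \cdot 16} = \frac{1}{7744}$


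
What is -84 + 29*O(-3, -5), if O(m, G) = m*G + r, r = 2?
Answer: 409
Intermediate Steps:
O(m, G) = 2 + G*m (O(m, G) = m*G + 2 = G*m + 2 = 2 + G*m)
-84 + 29*O(-3, -5) = -84 + 29*(2 - 5*(-3)) = -84 + 29*(2 + 15) = -84 + 29*17 = -84 + 493 = 409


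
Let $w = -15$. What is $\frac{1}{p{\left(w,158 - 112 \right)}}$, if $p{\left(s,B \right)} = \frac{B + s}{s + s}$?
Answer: $- \frac{30}{31} \approx -0.96774$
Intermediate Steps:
$p{\left(s,B \right)} = \frac{B + s}{2 s}$
$\frac{1}{p{\left(w,158 - 112 \right)}} = \frac{1}{\frac{1}{2} \frac{1}{-15} \left(\left(158 - 112\right) - 15\right)} = \frac{1}{\frac{1}{2} \left(- \frac{1}{15}\right) \left(46 - 15\right)} = \frac{1}{\frac{1}{2} \left(- \frac{1}{15}\right) 31} = \frac{1}{- \frac{31}{30}} = - \frac{30}{31}$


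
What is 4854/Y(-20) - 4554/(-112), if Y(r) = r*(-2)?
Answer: 45363/280 ≈ 162.01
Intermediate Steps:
Y(r) = -2*r
4854/Y(-20) - 4554/(-112) = 4854/((-2*(-20))) - 4554/(-112) = 4854/40 - 4554*(-1/112) = 4854*(1/40) + 2277/56 = 2427/20 + 2277/56 = 45363/280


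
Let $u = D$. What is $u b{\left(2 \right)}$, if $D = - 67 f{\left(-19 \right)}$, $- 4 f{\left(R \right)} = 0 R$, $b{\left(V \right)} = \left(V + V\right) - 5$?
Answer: $0$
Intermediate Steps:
$b{\left(V \right)} = -5 + 2 V$ ($b{\left(V \right)} = 2 V - 5 = -5 + 2 V$)
$f{\left(R \right)} = 0$ ($f{\left(R \right)} = - \frac{0 R}{4} = \left(- \frac{1}{4}\right) 0 = 0$)
$D = 0$ ($D = \left(-67\right) 0 = 0$)
$u = 0$
$u b{\left(2 \right)} = 0 \left(-5 + 2 \cdot 2\right) = 0 \left(-5 + 4\right) = 0 \left(-1\right) = 0$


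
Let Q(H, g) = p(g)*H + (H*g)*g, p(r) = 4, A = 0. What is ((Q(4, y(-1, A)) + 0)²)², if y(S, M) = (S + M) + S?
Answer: 1048576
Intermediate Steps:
y(S, M) = M + 2*S (y(S, M) = (M + S) + S = M + 2*S)
Q(H, g) = 4*H + H*g² (Q(H, g) = 4*H + (H*g)*g = 4*H + H*g²)
((Q(4, y(-1, A)) + 0)²)² = ((4*(4 + (0 + 2*(-1))²) + 0)²)² = ((4*(4 + (0 - 2)²) + 0)²)² = ((4*(4 + (-2)²) + 0)²)² = ((4*(4 + 4) + 0)²)² = ((4*8 + 0)²)² = ((32 + 0)²)² = (32²)² = 1024² = 1048576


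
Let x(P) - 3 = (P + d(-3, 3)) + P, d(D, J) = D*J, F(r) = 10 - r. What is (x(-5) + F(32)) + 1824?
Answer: 1786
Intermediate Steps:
x(P) = -6 + 2*P (x(P) = 3 + ((P - 3*3) + P) = 3 + ((P - 9) + P) = 3 + ((-9 + P) + P) = 3 + (-9 + 2*P) = -6 + 2*P)
(x(-5) + F(32)) + 1824 = ((-6 + 2*(-5)) + (10 - 1*32)) + 1824 = ((-6 - 10) + (10 - 32)) + 1824 = (-16 - 22) + 1824 = -38 + 1824 = 1786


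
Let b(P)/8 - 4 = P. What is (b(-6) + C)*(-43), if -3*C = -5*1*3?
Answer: 473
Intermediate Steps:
b(P) = 32 + 8*P
C = 5 (C = -(-5*1)*3/3 = -(-5)*3/3 = -⅓*(-15) = 5)
(b(-6) + C)*(-43) = ((32 + 8*(-6)) + 5)*(-43) = ((32 - 48) + 5)*(-43) = (-16 + 5)*(-43) = -11*(-43) = 473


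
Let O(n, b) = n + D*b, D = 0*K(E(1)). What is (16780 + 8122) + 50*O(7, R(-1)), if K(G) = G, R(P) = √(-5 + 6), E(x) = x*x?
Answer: 25252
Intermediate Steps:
E(x) = x²
R(P) = 1 (R(P) = √1 = 1)
D = 0 (D = 0*1² = 0*1 = 0)
O(n, b) = n (O(n, b) = n + 0*b = n + 0 = n)
(16780 + 8122) + 50*O(7, R(-1)) = (16780 + 8122) + 50*7 = 24902 + 350 = 25252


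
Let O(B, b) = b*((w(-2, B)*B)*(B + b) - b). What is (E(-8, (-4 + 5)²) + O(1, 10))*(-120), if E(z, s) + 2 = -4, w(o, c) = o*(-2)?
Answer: -40080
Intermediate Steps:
w(o, c) = -2*o
E(z, s) = -6 (E(z, s) = -2 - 4 = -6)
O(B, b) = b*(-b + 4*B*(B + b)) (O(B, b) = b*(((-2*(-2))*B)*(B + b) - b) = b*((4*B)*(B + b) - b) = b*(4*B*(B + b) - b) = b*(-b + 4*B*(B + b)))
(E(-8, (-4 + 5)²) + O(1, 10))*(-120) = (-6 + 10*(-1*10 + 4*1² + 4*1*10))*(-120) = (-6 + 10*(-10 + 4*1 + 40))*(-120) = (-6 + 10*(-10 + 4 + 40))*(-120) = (-6 + 10*34)*(-120) = (-6 + 340)*(-120) = 334*(-120) = -40080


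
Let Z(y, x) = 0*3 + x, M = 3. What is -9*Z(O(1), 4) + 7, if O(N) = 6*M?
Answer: -29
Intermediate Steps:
O(N) = 18 (O(N) = 6*3 = 18)
Z(y, x) = x (Z(y, x) = 0 + x = x)
-9*Z(O(1), 4) + 7 = -9*4 + 7 = -36 + 7 = -29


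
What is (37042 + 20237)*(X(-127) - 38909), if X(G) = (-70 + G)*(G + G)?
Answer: 637457991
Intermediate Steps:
X(G) = 2*G*(-70 + G) (X(G) = (-70 + G)*(2*G) = 2*G*(-70 + G))
(37042 + 20237)*(X(-127) - 38909) = (37042 + 20237)*(2*(-127)*(-70 - 127) - 38909) = 57279*(2*(-127)*(-197) - 38909) = 57279*(50038 - 38909) = 57279*11129 = 637457991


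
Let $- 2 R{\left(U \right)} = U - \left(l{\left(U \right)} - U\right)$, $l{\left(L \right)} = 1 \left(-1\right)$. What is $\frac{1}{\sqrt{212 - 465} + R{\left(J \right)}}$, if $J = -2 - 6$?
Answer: $\frac{30}{1237} - \frac{4 i \sqrt{253}}{1237} \approx 0.024252 - 0.051434 i$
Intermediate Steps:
$l{\left(L \right)} = -1$
$J = -8$
$R{\left(U \right)} = - \frac{1}{2} - U$ ($R{\left(U \right)} = - \frac{U - \left(-1 - U\right)}{2} = - \frac{U + \left(1 + U\right)}{2} = - \frac{1 + 2 U}{2} = - \frac{1}{2} - U$)
$\frac{1}{\sqrt{212 - 465} + R{\left(J \right)}} = \frac{1}{\sqrt{212 - 465} - - \frac{15}{2}} = \frac{1}{\sqrt{-253} + \left(- \frac{1}{2} + 8\right)} = \frac{1}{i \sqrt{253} + \frac{15}{2}} = \frac{1}{\frac{15}{2} + i \sqrt{253}}$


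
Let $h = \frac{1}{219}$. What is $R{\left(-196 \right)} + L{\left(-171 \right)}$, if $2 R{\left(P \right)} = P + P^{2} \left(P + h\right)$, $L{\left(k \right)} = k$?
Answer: $- \frac{824523895}{219} \approx -3.7649 \cdot 10^{6}$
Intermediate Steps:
$h = \frac{1}{219} \approx 0.0045662$
$R{\left(P \right)} = \frac{P}{2} + \frac{P^{2} \left(\frac{1}{219} + P\right)}{2}$ ($R{\left(P \right)} = \frac{P + P^{2} \left(P + \frac{1}{219}\right)}{2} = \frac{P + P^{2} \left(\frac{1}{219} + P\right)}{2} = \frac{P}{2} + \frac{P^{2} \left(\frac{1}{219} + P\right)}{2}$)
$R{\left(-196 \right)} + L{\left(-171 \right)} = \frac{1}{438} \left(-196\right) \left(219 - 196 + 219 \left(-196\right)^{2}\right) - 171 = \frac{1}{438} \left(-196\right) \left(219 - 196 + 219 \cdot 38416\right) - 171 = \frac{1}{438} \left(-196\right) \left(219 - 196 + 8413104\right) - 171 = \frac{1}{438} \left(-196\right) 8413127 - 171 = - \frac{824486446}{219} - 171 = - \frac{824523895}{219}$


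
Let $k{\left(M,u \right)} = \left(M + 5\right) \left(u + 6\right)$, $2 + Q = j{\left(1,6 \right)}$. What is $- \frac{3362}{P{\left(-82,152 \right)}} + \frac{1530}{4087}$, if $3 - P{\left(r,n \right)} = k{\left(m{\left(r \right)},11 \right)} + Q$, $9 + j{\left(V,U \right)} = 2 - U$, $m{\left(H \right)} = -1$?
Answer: $\frac{6908497}{102175} \approx 67.614$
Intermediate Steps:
$j{\left(V,U \right)} = -7 - U$ ($j{\left(V,U \right)} = -9 - \left(-2 + U\right) = -7 - U$)
$Q = -15$ ($Q = -2 - 13 = -15$)
$k{\left(M,u \right)} = \left(5 + M\right) \left(6 + u\right)$
$P{\left(r,n \right)} = -50$ ($P{\left(r,n \right)} = 3 - \left(\left(30 + 5 \cdot 11 + 6 \left(-1\right) - 11\right) - 15\right) = 3 - \left(\left(30 + 55 - 6 - 11\right) - 15\right) = 3 - \left(68 - 15\right) = 3 - 53 = -50$)
$- \frac{3362}{P{\left(-82,152 \right)}} + \frac{1530}{4087} = - \frac{3362}{-50} + \frac{1530}{4087} = \left(-3362\right) \left(- \frac{1}{50}\right) + 1530 \cdot \frac{1}{4087} = \frac{1681}{25} + \frac{1530}{4087} = \frac{6908497}{102175}$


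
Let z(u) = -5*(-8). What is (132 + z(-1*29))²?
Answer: 29584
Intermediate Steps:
z(u) = 40
(132 + z(-1*29))² = (132 + 40)² = 172² = 29584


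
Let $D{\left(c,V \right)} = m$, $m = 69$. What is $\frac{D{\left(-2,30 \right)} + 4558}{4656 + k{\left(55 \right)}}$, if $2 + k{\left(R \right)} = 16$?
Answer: $\frac{4627}{4670} \approx 0.99079$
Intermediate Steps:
$k{\left(R \right)} = 14$ ($k{\left(R \right)} = -2 + 16 = 14$)
$D{\left(c,V \right)} = 69$
$\frac{D{\left(-2,30 \right)} + 4558}{4656 + k{\left(55 \right)}} = \frac{69 + 4558}{4656 + 14} = \frac{4627}{4670}$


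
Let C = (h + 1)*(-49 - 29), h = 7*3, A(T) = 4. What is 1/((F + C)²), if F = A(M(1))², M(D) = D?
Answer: 1/2890000 ≈ 3.4602e-7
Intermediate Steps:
h = 21
F = 16 (F = 4² = 16)
C = -1716 (C = (21 + 1)*(-49 - 29) = 22*(-78) = -1716)
1/((F + C)²) = 1/((16 - 1716)²) = 1/((-1700)²) = 1/2890000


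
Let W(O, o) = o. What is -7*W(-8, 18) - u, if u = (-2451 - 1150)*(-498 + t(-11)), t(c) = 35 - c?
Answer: -1627778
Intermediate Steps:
u = 1627652 (u = (-2451 - 1150)*(-498 + (35 - 1*(-11))) = -3601*(-498 + (35 + 11)) = -3601*(-498 + 46) = -3601*(-452) = 1627652)
-7*W(-8, 18) - u = -7*18 - 1*1627652 = -126 - 1627652 = -1627778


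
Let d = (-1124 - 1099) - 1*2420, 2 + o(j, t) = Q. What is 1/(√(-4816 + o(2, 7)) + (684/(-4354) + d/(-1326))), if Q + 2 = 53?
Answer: 27869141965938/39816847773598429 - 8333048436804*I*√4767/39816847773598429 ≈ 0.00069993 - 0.01445*I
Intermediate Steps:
Q = 51 (Q = -2 + 53 = 51)
o(j, t) = 49 (o(j, t) = -2 + 51 = 49)
d = -4643 (d = -2223 - 2420 = -4643)
1/(√(-4816 + o(2, 7)) + (684/(-4354) + d/(-1326))) = 1/(√(-4816 + 49) + (684/(-4354) - 4643/(-1326))) = 1/(√(-4767) + (684*(-1/4354) - 4643*(-1/1326))) = 1/(I*√4767 + (-342/2177 + 4643/1326)) = 1/(I*√4767 + 9654319/2886702) = 1/(9654319/2886702 + I*√4767)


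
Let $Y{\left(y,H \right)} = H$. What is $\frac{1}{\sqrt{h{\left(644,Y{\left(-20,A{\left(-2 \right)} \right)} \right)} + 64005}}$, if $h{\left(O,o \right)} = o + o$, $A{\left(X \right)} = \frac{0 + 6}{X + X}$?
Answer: $\frac{\sqrt{64002}}{64002} \approx 0.0039528$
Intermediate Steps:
$A{\left(X \right)} = \frac{3}{X}$ ($A{\left(X \right)} = \frac{6}{2 X} = 6 \frac{1}{2 X} = \frac{3}{X}$)
$h{\left(O,o \right)} = 2 o$
$\frac{1}{\sqrt{h{\left(644,Y{\left(-20,A{\left(-2 \right)} \right)} \right)} + 64005}} = \frac{1}{\sqrt{2 \frac{3}{-2} + 64005}} = \frac{1}{\sqrt{2 \cdot 3 \left(- \frac{1}{2}\right) + 64005}} = \frac{1}{\sqrt{2 \left(- \frac{3}{2}\right) + 64005}} = \frac{1}{\sqrt{-3 + 64005}} = \frac{1}{\sqrt{64002}} = \frac{\sqrt{64002}}{64002}$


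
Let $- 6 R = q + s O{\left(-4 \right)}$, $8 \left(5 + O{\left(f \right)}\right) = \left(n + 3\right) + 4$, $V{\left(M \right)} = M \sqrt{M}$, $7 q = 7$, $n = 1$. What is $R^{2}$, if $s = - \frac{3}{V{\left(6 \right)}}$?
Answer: $\frac{\left(3 + \sqrt{6}\right)^{2}}{324} \approx 0.091657$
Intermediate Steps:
$q = 1$ ($q = \frac{1}{7} \cdot 7 = 1$)
$V{\left(M \right)} = M^{\frac{3}{2}}$
$O{\left(f \right)} = -4$ ($O{\left(f \right)} = -5 + \frac{\left(1 + 3\right) + 4}{8} = -5 + \frac{4 + 4}{8} = -5 + \frac{1}{8} \cdot 8 = -5 + 1 = -4$)
$s = - \frac{\sqrt{6}}{12}$ ($s = - \frac{3}{6^{\frac{3}{2}}} = - \frac{3}{6 \sqrt{6}} = - 3 \frac{\sqrt{6}}{36} = - \frac{\sqrt{6}}{12} \approx -0.20412$)
$R = - \frac{1}{6} - \frac{\sqrt{6}}{18}$ ($R = - \frac{1 + - \frac{\sqrt{6}}{12} \left(-4\right)}{6} = - \frac{1 + \frac{\sqrt{6}}{3}}{6} = - \frac{1}{6} - \frac{\sqrt{6}}{18} \approx -0.30275$)
$R^{2} = \left(- \frac{1}{6} - \frac{\sqrt{6}}{18}\right)^{2}$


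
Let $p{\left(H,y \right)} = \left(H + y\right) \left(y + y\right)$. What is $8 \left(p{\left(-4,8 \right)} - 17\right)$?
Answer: $376$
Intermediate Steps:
$p{\left(H,y \right)} = 2 y \left(H + y\right)$ ($p{\left(H,y \right)} = \left(H + y\right) 2 y = 2 y \left(H + y\right)$)
$8 \left(p{\left(-4,8 \right)} - 17\right) = 8 \left(2 \cdot 8 \left(-4 + 8\right) - 17\right) = 8 \left(2 \cdot 8 \cdot 4 - 17\right) = 8 \left(64 - 17\right) = 8 \cdot 47 = 376$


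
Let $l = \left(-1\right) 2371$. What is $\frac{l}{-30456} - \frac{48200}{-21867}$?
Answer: $\frac{506608619}{221993784} \approx 2.2821$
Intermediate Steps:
$l = -2371$
$\frac{l}{-30456} - \frac{48200}{-21867} = - \frac{2371}{-30456} - \frac{48200}{-21867} = \left(-2371\right) \left(- \frac{1}{30456}\right) - - \frac{48200}{21867} = \frac{2371}{30456} + \frac{48200}{21867} = \frac{506608619}{221993784}$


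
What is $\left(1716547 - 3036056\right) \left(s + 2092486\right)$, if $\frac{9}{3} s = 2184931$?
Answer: $- \frac{11166198447001}{3} \approx -3.7221 \cdot 10^{12}$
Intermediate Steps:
$s = \frac{2184931}{3}$ ($s = \frac{1}{3} \cdot 2184931 = \frac{2184931}{3} \approx 7.2831 \cdot 10^{5}$)
$\left(1716547 - 3036056\right) \left(s + 2092486\right) = \left(1716547 - 3036056\right) \left(\frac{2184931}{3} + 2092486\right) = \left(-1319509\right) \frac{8462389}{3} = - \frac{11166198447001}{3}$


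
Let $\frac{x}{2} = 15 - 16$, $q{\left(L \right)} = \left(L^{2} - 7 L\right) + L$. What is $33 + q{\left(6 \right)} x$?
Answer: $33$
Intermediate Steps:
$q{\left(L \right)} = L^{2} - 6 L$
$x = -2$ ($x = 2 \left(15 - 16\right) = 2 \left(-1\right) = -2$)
$33 + q{\left(6 \right)} x = 33 + 6 \left(-6 + 6\right) \left(-2\right) = 33 + 6 \cdot 0 \left(-2\right) = 33 + 0 \left(-2\right) = 33 + 0 = 33$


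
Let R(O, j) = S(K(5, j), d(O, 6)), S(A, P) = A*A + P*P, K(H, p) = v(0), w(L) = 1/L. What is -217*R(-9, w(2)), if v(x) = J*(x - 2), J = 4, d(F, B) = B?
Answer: -21700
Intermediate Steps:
v(x) = -8 + 4*x (v(x) = 4*(x - 2) = 4*(-2 + x) = -8 + 4*x)
K(H, p) = -8 (K(H, p) = -8 + 4*0 = -8 + 0 = -8)
S(A, P) = A² + P²
R(O, j) = 100 (R(O, j) = (-8)² + 6² = 64 + 36 = 100)
-217*R(-9, w(2)) = -217*100 = -21700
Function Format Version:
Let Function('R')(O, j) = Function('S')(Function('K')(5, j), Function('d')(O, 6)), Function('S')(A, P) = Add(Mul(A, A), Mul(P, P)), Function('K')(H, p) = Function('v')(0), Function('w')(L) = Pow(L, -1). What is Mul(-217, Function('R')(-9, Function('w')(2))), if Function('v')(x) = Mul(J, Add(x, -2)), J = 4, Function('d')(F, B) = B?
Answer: -21700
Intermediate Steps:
Function('v')(x) = Add(-8, Mul(4, x)) (Function('v')(x) = Mul(4, Add(x, -2)) = Mul(4, Add(-2, x)) = Add(-8, Mul(4, x)))
Function('K')(H, p) = -8 (Function('K')(H, p) = Add(-8, Mul(4, 0)) = Add(-8, 0) = -8)
Function('S')(A, P) = Add(Pow(A, 2), Pow(P, 2))
Function('R')(O, j) = 100 (Function('R')(O, j) = Add(Pow(-8, 2), Pow(6, 2)) = Add(64, 36) = 100)
Mul(-217, Function('R')(-9, Function('w')(2))) = Mul(-217, 100) = -21700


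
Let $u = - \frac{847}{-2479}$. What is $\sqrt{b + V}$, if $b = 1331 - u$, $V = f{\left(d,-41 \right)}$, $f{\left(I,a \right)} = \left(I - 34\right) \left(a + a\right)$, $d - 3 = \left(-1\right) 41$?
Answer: $\frac{\sqrt{44460165922}}{2479} \approx 85.057$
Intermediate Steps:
$d = -38$ ($d = 3 - 41 = -38$)
$f{\left(I,a \right)} = 2 a \left(-34 + I\right)$ ($f{\left(I,a \right)} = \left(-34 + I\right) 2 a = 2 a \left(-34 + I\right)$)
$V = 5904$ ($V = 2 \left(-41\right) \left(-34 - 38\right) = 2 \left(-41\right) \left(-72\right) = 5904$)
$u = \frac{847}{2479}$ ($u = \left(-847\right) \left(- \frac{1}{2479}\right) = \frac{847}{2479} \approx 0.34167$)
$b = \frac{3298702}{2479}$ ($b = 1331 - \frac{847}{2479} = \frac{3298702}{2479} \approx 1330.7$)
$\sqrt{b + V} = \sqrt{\frac{3298702}{2479} + 5904} = \sqrt{\frac{17934718}{2479}} = \frac{\sqrt{44460165922}}{2479}$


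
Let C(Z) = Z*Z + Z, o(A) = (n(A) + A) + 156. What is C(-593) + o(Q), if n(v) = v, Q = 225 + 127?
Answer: 351916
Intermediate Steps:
Q = 352
o(A) = 156 + 2*A (o(A) = (A + A) + 156 = 2*A + 156 = 156 + 2*A)
C(Z) = Z + Z² (C(Z) = Z² + Z = Z + Z²)
C(-593) + o(Q) = -593*(1 - 593) + (156 + 2*352) = -593*(-592) + (156 + 704) = 351056 + 860 = 351916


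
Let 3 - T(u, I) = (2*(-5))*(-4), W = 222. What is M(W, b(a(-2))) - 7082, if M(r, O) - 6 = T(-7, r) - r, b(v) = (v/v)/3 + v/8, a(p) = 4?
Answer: -7335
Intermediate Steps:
T(u, I) = -37 (T(u, I) = 3 - 2*(-5)*(-4) = 3 - (-10)*(-4) = 3 - 1*40 = 3 - 40 = -37)
b(v) = 1/3 + v/8 (b(v) = 1*(1/3) + v*(1/8) = 1/3 + v/8)
M(r, O) = -31 - r (M(r, O) = 6 + (-37 - r) = -31 - r)
M(W, b(a(-2))) - 7082 = (-31 - 1*222) - 7082 = (-31 - 222) - 7082 = -253 - 7082 = -7335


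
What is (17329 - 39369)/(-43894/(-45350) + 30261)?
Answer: -249878500/343095061 ≈ -0.72831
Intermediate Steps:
(17329 - 39369)/(-43894/(-45350) + 30261) = -22040/(-43894*(-1/45350) + 30261) = -22040/(21947/22675 + 30261) = -22040/686190122/22675 = -22040*22675/686190122 = -249878500/343095061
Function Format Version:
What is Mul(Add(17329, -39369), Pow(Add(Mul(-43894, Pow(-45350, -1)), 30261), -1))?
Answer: Rational(-249878500, 343095061) ≈ -0.72831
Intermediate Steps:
Mul(Add(17329, -39369), Pow(Add(Mul(-43894, Pow(-45350, -1)), 30261), -1)) = Mul(-22040, Pow(Add(Mul(-43894, Rational(-1, 45350)), 30261), -1)) = Mul(-22040, Pow(Add(Rational(21947, 22675), 30261), -1)) = Mul(-22040, Pow(Rational(686190122, 22675), -1)) = Mul(-22040, Rational(22675, 686190122)) = Rational(-249878500, 343095061)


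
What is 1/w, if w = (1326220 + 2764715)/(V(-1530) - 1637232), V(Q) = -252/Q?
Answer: -139164706/347729475 ≈ -0.40021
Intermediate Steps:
w = -347729475/139164706 (w = (1326220 + 2764715)/(-252/(-1530) - 1637232) = 4090935/(-252*(-1/1530) - 1637232) = 4090935/(14/85 - 1637232) = 4090935/(-139164706/85) = 4090935*(-85/139164706) = -347729475/139164706 ≈ -2.4987)
1/w = 1/(-347729475/139164706) = -139164706/347729475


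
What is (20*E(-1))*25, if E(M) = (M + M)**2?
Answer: 2000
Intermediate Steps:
E(M) = 4*M**2 (E(M) = (2*M)**2 = 4*M**2)
(20*E(-1))*25 = (20*(4*(-1)**2))*25 = (20*(4*1))*25 = (20*4)*25 = 80*25 = 2000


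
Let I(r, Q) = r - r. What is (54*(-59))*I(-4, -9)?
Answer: 0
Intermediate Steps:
I(r, Q) = 0
(54*(-59))*I(-4, -9) = (54*(-59))*0 = -3186*0 = 0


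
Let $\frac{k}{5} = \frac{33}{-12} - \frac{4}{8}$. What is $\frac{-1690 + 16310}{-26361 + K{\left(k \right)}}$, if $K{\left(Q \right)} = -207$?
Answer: $- \frac{3655}{6642} \approx -0.55029$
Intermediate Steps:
$k = - \frac{65}{4}$ ($k = 5 \left(\frac{33}{-12} - \frac{4}{8}\right) = 5 \left(33 \left(- \frac{1}{12}\right) - \frac{1}{2}\right) = 5 \left(- \frac{11}{4} - \frac{1}{2}\right) = 5 \left(- \frac{13}{4}\right) = - \frac{65}{4} \approx -16.25$)
$\frac{-1690 + 16310}{-26361 + K{\left(k \right)}} = \frac{-1690 + 16310}{-26361 - 207} = \frac{14620}{-26568} = 14620 \left(- \frac{1}{26568}\right) = - \frac{3655}{6642}$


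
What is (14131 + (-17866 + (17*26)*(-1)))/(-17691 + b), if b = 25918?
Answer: -4177/8227 ≈ -0.50772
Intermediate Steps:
(14131 + (-17866 + (17*26)*(-1)))/(-17691 + b) = (14131 + (-17866 + (17*26)*(-1)))/(-17691 + 25918) = (14131 + (-17866 + 442*(-1)))/8227 = (14131 + (-17866 - 442))*(1/8227) = (14131 - 18308)*(1/8227) = -4177*1/8227 = -4177/8227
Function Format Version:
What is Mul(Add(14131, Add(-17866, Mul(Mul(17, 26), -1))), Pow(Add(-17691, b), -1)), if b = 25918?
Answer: Rational(-4177, 8227) ≈ -0.50772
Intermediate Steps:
Mul(Add(14131, Add(-17866, Mul(Mul(17, 26), -1))), Pow(Add(-17691, b), -1)) = Mul(Add(14131, Add(-17866, Mul(Mul(17, 26), -1))), Pow(Add(-17691, 25918), -1)) = Mul(Add(14131, Add(-17866, Mul(442, -1))), Pow(8227, -1)) = Mul(Add(14131, Add(-17866, -442)), Rational(1, 8227)) = Mul(Add(14131, -18308), Rational(1, 8227)) = Mul(-4177, Rational(1, 8227)) = Rational(-4177, 8227)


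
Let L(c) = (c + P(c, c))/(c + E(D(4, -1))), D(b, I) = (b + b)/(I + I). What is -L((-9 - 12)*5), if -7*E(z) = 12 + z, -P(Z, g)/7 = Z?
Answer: 4410/743 ≈ 5.9354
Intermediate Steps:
P(Z, g) = -7*Z
D(b, I) = b/I (D(b, I) = (2*b)/((2*I)) = (2*b)*(1/(2*I)) = b/I)
E(z) = -12/7 - z/7 (E(z) = -(12 + z)/7 = -12/7 - z/7)
L(c) = -6*c/(-8/7 + c) (L(c) = (c - 7*c)/(c + (-12/7 - 4/(7*(-1)))) = (-6*c)/(c + (-12/7 - 4*(-1)/7)) = (-6*c)/(c + (-12/7 - ⅐*(-4))) = (-6*c)/(c + (-12/7 + 4/7)) = (-6*c)/(c - 8/7) = (-6*c)/(-8/7 + c) = -6*c/(-8/7 + c))
-L((-9 - 12)*5) = -42*(-9 - 12)*5/(8 - 7*(-9 - 12)*5) = -42*(-21*5)/(8 - (-147)*5) = -42*(-105)/(8 - 7*(-105)) = -42*(-105)/(8 + 735) = -42*(-105)/743 = -1*(-4410/743) = 4410/743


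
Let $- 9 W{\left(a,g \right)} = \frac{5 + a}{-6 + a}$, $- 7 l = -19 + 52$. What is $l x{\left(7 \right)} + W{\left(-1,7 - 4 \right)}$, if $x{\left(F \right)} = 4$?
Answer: $- \frac{1184}{63} \approx -18.794$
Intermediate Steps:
$l = - \frac{33}{7}$ ($l = - \frac{-19 + 52}{7} = \left(- \frac{1}{7}\right) 33 = - \frac{33}{7} \approx -4.7143$)
$W{\left(a,g \right)} = - \frac{5 + a}{9 \left(-6 + a\right)}$ ($W{\left(a,g \right)} = - \frac{\left(5 + a\right) \frac{1}{-6 + a}}{9} = - \frac{\frac{1}{-6 + a} \left(5 + a\right)}{9} = - \frac{5 + a}{9 \left(-6 + a\right)}$)
$l x{\left(7 \right)} + W{\left(-1,7 - 4 \right)} = \left(- \frac{33}{7}\right) 4 + \frac{-5 - -1}{9 \left(-6 - 1\right)} = - \frac{132}{7} + \frac{-5 + 1}{9 \left(-7\right)} = - \frac{132}{7} + \frac{1}{9} \left(- \frac{1}{7}\right) \left(-4\right) = - \frac{132}{7} + \frac{4}{63} = - \frac{1184}{63}$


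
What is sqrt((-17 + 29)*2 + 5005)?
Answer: sqrt(5029) ≈ 70.915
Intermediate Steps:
sqrt((-17 + 29)*2 + 5005) = sqrt(12*2 + 5005) = sqrt(24 + 5005) = sqrt(5029)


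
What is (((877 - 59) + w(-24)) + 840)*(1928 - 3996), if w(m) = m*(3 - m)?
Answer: -2088680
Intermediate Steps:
(((877 - 59) + w(-24)) + 840)*(1928 - 3996) = (((877 - 59) - 24*(3 - 1*(-24))) + 840)*(1928 - 3996) = ((818 - 24*(3 + 24)) + 840)*(-2068) = ((818 - 24*27) + 840)*(-2068) = ((818 - 648) + 840)*(-2068) = (170 + 840)*(-2068) = 1010*(-2068) = -2088680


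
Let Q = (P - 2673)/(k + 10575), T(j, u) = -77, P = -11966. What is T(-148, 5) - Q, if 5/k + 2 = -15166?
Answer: -12128878463/160401595 ≈ -75.616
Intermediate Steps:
k = -5/15168 (k = 5/(-2 - 15166) = 5/(-15168) = 5*(-1/15168) = -5/15168 ≈ -0.00032964)
Q = -222044352/160401595 (Q = (-11966 - 2673)/(-5/15168 + 10575) = -14639/160401595/15168 = -14639*15168/160401595 = -222044352/160401595 ≈ -1.3843)
T(-148, 5) - Q = -77 - 1*(-222044352/160401595) = -77 + 222044352/160401595 = -12128878463/160401595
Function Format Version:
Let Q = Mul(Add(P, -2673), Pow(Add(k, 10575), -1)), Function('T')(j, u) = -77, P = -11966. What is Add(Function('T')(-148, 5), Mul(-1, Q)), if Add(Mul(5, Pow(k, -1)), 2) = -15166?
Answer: Rational(-12128878463, 160401595) ≈ -75.616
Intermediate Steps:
k = Rational(-5, 15168) (k = Mul(5, Pow(Add(-2, -15166), -1)) = Mul(5, Pow(-15168, -1)) = Mul(5, Rational(-1, 15168)) = Rational(-5, 15168) ≈ -0.00032964)
Q = Rational(-222044352, 160401595) (Q = Mul(Add(-11966, -2673), Pow(Add(Rational(-5, 15168), 10575), -1)) = Mul(-14639, Pow(Rational(160401595, 15168), -1)) = Mul(-14639, Rational(15168, 160401595)) = Rational(-222044352, 160401595) ≈ -1.3843)
Add(Function('T')(-148, 5), Mul(-1, Q)) = Add(-77, Mul(-1, Rational(-222044352, 160401595))) = Add(-77, Rational(222044352, 160401595)) = Rational(-12128878463, 160401595)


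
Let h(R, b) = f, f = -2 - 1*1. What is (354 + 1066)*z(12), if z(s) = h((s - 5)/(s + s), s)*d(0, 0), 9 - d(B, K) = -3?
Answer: -51120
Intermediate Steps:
d(B, K) = 12 (d(B, K) = 9 - 1*(-3) = 9 + 3 = 12)
f = -3 (f = -2 - 1 = -3)
h(R, b) = -3
z(s) = -36 (z(s) = -3*12 = -36)
(354 + 1066)*z(12) = (354 + 1066)*(-36) = 1420*(-36) = -51120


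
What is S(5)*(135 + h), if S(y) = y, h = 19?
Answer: 770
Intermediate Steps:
S(5)*(135 + h) = 5*(135 + 19) = 5*154 = 770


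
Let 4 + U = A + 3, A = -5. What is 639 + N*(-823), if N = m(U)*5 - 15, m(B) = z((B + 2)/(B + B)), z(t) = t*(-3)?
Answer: 17099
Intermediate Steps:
z(t) = -3*t
U = -6 (U = -4 + (-5 + 3) = -4 - 2 = -6)
m(B) = -3*(2 + B)/(2*B) (m(B) = -3*(B + 2)/(B + B) = -3*(2 + B)/(2*B))
N = -20 (N = (-3/2 - 3/(-6))*5 - 15 = (-3/2 - 3*(-⅙))*5 - 15 = (-3/2 + ½)*5 - 15 = -1*5 - 15 = -5 - 15 = -20)
639 + N*(-823) = 639 - 20*(-823) = 639 + 16460 = 17099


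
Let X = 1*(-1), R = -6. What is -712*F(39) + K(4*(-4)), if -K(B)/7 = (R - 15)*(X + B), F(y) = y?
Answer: -30267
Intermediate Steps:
X = -1
K(B) = -147 + 147*B (K(B) = -7*(-6 - 15)*(-1 + B) = -(-147)*(-1 + B) = -7*(21 - 21*B) = -147 + 147*B)
-712*F(39) + K(4*(-4)) = -712*39 + (-147 + 147*(4*(-4))) = -27768 + (-147 + 147*(-16)) = -27768 + (-147 - 2352) = -27768 - 2499 = -30267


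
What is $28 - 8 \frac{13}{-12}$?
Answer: $\frac{110}{3} \approx 36.667$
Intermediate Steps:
$28 - 8 \frac{13}{-12} = 28 - 8 \cdot 13 \left(- \frac{1}{12}\right) = 28 - - \frac{26}{3} = 28 + \frac{26}{3} = \frac{110}{3}$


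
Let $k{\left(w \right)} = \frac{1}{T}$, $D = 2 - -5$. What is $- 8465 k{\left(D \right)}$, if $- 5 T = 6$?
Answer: $\frac{42325}{6} \approx 7054.2$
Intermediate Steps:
$T = - \frac{6}{5}$ ($T = \left(- \frac{1}{5}\right) 6 = - \frac{6}{5} \approx -1.2$)
$D = 7$ ($D = 2 + 5 = 7$)
$k{\left(w \right)} = - \frac{5}{6}$ ($k{\left(w \right)} = \frac{1}{- \frac{6}{5}} = - \frac{5}{6}$)
$- 8465 k{\left(D \right)} = \left(-8465\right) \left(- \frac{5}{6}\right) = \frac{42325}{6}$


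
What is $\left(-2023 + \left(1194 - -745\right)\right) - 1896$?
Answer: $-1980$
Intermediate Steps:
$\left(-2023 + \left(1194 - -745\right)\right) - 1896 = \left(-2023 + \left(1194 + 745\right)\right) - 1896 = \left(-2023 + 1939\right) - 1896 = -84 - 1896 = -1980$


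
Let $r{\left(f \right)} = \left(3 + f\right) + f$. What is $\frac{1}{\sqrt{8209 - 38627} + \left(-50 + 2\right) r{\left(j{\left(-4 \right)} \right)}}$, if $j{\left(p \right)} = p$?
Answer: $\frac{120}{44009} - \frac{i \sqrt{30418}}{88018} \approx 0.0027267 - 0.0019815 i$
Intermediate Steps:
$r{\left(f \right)} = 3 + 2 f$
$\frac{1}{\sqrt{8209 - 38627} + \left(-50 + 2\right) r{\left(j{\left(-4 \right)} \right)}} = \frac{1}{\sqrt{8209 - 38627} + \left(-50 + 2\right) \left(3 + 2 \left(-4\right)\right)} = \frac{1}{\sqrt{-30418} - 48 \left(3 - 8\right)} = \frac{1}{i \sqrt{30418} - -240} = \frac{1}{i \sqrt{30418} + 240} = \frac{1}{240 + i \sqrt{30418}}$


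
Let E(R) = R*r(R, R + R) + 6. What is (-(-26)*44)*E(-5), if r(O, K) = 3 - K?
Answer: -67496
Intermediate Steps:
E(R) = 6 + R*(3 - 2*R) (E(R) = R*(3 - (R + R)) + 6 = R*(3 - 2*R) + 6 = 6 + R*(3 - 2*R))
(-(-26)*44)*E(-5) = (-(-26)*44)*(6 - 1*(-5)*(-3 + 2*(-5))) = (-26*(-44))*(6 - 1*(-5)*(-3 - 10)) = 1144*(6 - 1*(-5)*(-13)) = 1144*(6 - 65) = 1144*(-59) = -67496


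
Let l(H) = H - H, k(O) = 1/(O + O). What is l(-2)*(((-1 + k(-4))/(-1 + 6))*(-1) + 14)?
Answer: 0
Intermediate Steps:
k(O) = 1/(2*O)
l(H) = 0
l(-2)*(((-1 + k(-4))/(-1 + 6))*(-1) + 14) = 0*(((-1 + (1/2)/(-4))/(-1 + 6))*(-1) + 14) = 0*(((-1 + (1/2)*(-1/4))/5)*(-1) + 14) = 0*(((-1 - 1/8)*(1/5))*(-1) + 14) = 0*(-9/8*1/5*(-1) + 14) = 0*(-9/40*(-1) + 14) = 0*(9/40 + 14) = 0*(569/40) = 0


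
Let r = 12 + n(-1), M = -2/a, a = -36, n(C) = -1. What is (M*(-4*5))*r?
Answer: -110/9 ≈ -12.222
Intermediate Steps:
M = 1/18 (M = -2/(-36) = -2*(-1/36) = 1/18 ≈ 0.055556)
r = 11 (r = 12 - 1 = 11)
(M*(-4*5))*r = ((-4*5)/18)*11 = ((1/18)*(-20))*11 = -10/9*11 = -110/9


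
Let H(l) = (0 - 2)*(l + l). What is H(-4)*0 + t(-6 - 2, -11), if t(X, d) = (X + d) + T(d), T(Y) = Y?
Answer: -30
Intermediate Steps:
H(l) = -4*l
t(X, d) = X + 2*d (t(X, d) = (X + d) + d = X + 2*d)
H(-4)*0 + t(-6 - 2, -11) = -4*(-4)*0 + ((-6 - 2) + 2*(-11)) = 16*0 + (-8 - 22) = 0 - 30 = -30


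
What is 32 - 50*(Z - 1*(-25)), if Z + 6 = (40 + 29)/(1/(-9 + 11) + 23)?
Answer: -50046/47 ≈ -1064.8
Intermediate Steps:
Z = -144/47 (Z = -6 + (40 + 29)/(1/(-9 + 11) + 23) = -6 + 69/(1/2 + 23) = -6 + 69/(½ + 23) = -6 + 69/(47/2) = -6 + 69*(2/47) = -6 + 138/47 = -144/47 ≈ -3.0638)
32 - 50*(Z - 1*(-25)) = 32 - 50*(-144/47 - 1*(-25)) = 32 - 50*(-144/47 + 25) = 32 - 50*1031/47 = 32 - 51550/47 = -50046/47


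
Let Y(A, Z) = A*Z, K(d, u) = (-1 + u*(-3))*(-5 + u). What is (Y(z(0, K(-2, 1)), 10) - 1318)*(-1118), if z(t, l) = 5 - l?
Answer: 1596504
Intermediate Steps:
K(d, u) = (-1 - 3*u)*(-5 + u)
(Y(z(0, K(-2, 1)), 10) - 1318)*(-1118) = ((5 - (5 - 3*1² + 14*1))*10 - 1318)*(-1118) = ((5 - (5 - 3*1 + 14))*10 - 1318)*(-1118) = ((5 - (5 - 3 + 14))*10 - 1318)*(-1118) = ((5 - 1*16)*10 - 1318)*(-1118) = ((5 - 16)*10 - 1318)*(-1118) = (-11*10 - 1318)*(-1118) = (-110 - 1318)*(-1118) = -1428*(-1118) = 1596504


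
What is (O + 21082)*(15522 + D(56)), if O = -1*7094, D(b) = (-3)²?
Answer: 217247628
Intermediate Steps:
D(b) = 9
O = -7094
(O + 21082)*(15522 + D(56)) = (-7094 + 21082)*(15522 + 9) = 13988*15531 = 217247628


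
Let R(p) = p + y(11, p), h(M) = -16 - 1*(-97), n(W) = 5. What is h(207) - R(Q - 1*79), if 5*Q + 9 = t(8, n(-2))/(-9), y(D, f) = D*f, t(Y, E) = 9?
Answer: 1053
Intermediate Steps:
h(M) = 81 (h(M) = -16 + 97 = 81)
Q = -2 (Q = -9/5 + (9/(-9))/5 = -9/5 + (9*(-⅑))/5 = -9/5 + (⅕)*(-1) = -9/5 - ⅕ = -2)
R(p) = 12*p (R(p) = p + 11*p = 12*p)
h(207) - R(Q - 1*79) = 81 - 12*(-2 - 1*79) = 81 - 12*(-2 - 79) = 81 - 12*(-81) = 81 - 1*(-972) = 81 + 972 = 1053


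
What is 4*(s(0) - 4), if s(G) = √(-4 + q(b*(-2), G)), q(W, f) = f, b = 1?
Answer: -16 + 8*I ≈ -16.0 + 8.0*I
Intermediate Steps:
s(G) = √(-4 + G)
4*(s(0) - 4) = 4*(√(-4 + 0) - 4) = 4*(√(-4) - 4) = 4*(2*I - 4) = 4*(-4 + 2*I) = -16 + 8*I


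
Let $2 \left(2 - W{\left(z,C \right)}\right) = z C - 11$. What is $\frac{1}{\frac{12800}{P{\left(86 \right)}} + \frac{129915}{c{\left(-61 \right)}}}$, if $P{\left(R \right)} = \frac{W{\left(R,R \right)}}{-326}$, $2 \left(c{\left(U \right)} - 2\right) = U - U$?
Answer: $\frac{14762}{975593815} \approx 1.5131 \cdot 10^{-5}$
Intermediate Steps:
$W{\left(z,C \right)} = \frac{15}{2} - \frac{C z}{2}$ ($W{\left(z,C \right)} = 2 - \frac{z C - 11}{2} = 2 - \frac{C z - 11}{2} = 2 - \frac{-11 + C z}{2} = 2 - \left(- \frac{11}{2} + \frac{C z}{2}\right) = \frac{15}{2} - \frac{C z}{2}$)
$c{\left(U \right)} = 2$ ($c{\left(U \right)} = 2 + \frac{U - U}{2} = 2 + \frac{1}{2} \cdot 0 = 2 + 0 = 2$)
$P{\left(R \right)} = - \frac{15}{652} + \frac{R^{2}}{652}$ ($P{\left(R \right)} = \frac{\frac{15}{2} - \frac{R R}{2}}{-326} = \left(\frac{15}{2} - \frac{R^{2}}{2}\right) \left(- \frac{1}{326}\right) = - \frac{15}{652} + \frac{R^{2}}{652}$)
$\frac{1}{\frac{12800}{P{\left(86 \right)}} + \frac{129915}{c{\left(-61 \right)}}} = \frac{1}{\frac{12800}{- \frac{15}{652} + \frac{86^{2}}{652}} + \frac{129915}{2}} = \frac{1}{\frac{12800}{- \frac{15}{652} + \frac{1}{652} \cdot 7396} + 129915 \cdot \frac{1}{2}} = \frac{1}{\frac{12800}{- \frac{15}{652} + \frac{1849}{163}} + \frac{129915}{2}} = \frac{1}{\frac{12800}{\frac{7381}{652}} + \frac{129915}{2}} = \frac{1}{12800 \cdot \frac{652}{7381} + \frac{129915}{2}} = \frac{1}{\frac{8345600}{7381} + \frac{129915}{2}} = \frac{1}{\frac{975593815}{14762}} = \frac{14762}{975593815}$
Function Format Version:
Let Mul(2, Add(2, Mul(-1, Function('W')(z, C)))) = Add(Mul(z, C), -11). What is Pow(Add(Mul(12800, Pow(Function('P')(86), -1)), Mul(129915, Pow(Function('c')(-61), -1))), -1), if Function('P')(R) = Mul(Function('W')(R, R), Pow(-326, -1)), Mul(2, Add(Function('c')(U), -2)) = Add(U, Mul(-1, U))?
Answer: Rational(14762, 975593815) ≈ 1.5131e-5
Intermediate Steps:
Function('W')(z, C) = Add(Rational(15, 2), Mul(Rational(-1, 2), C, z)) (Function('W')(z, C) = Add(2, Mul(Rational(-1, 2), Add(Mul(z, C), -11))) = Add(2, Mul(Rational(-1, 2), Add(Mul(C, z), -11))) = Add(2, Mul(Rational(-1, 2), Add(-11, Mul(C, z)))) = Add(2, Add(Rational(11, 2), Mul(Rational(-1, 2), C, z))) = Add(Rational(15, 2), Mul(Rational(-1, 2), C, z)))
Function('c')(U) = 2 (Function('c')(U) = Add(2, Mul(Rational(1, 2), Add(U, Mul(-1, U)))) = Add(2, Mul(Rational(1, 2), 0)) = Add(2, 0) = 2)
Function('P')(R) = Add(Rational(-15, 652), Mul(Rational(1, 652), Pow(R, 2))) (Function('P')(R) = Mul(Add(Rational(15, 2), Mul(Rational(-1, 2), R, R)), Pow(-326, -1)) = Mul(Add(Rational(15, 2), Mul(Rational(-1, 2), Pow(R, 2))), Rational(-1, 326)) = Add(Rational(-15, 652), Mul(Rational(1, 652), Pow(R, 2))))
Pow(Add(Mul(12800, Pow(Function('P')(86), -1)), Mul(129915, Pow(Function('c')(-61), -1))), -1) = Pow(Add(Mul(12800, Pow(Add(Rational(-15, 652), Mul(Rational(1, 652), Pow(86, 2))), -1)), Mul(129915, Pow(2, -1))), -1) = Pow(Add(Mul(12800, Pow(Add(Rational(-15, 652), Mul(Rational(1, 652), 7396)), -1)), Mul(129915, Rational(1, 2))), -1) = Pow(Add(Mul(12800, Pow(Add(Rational(-15, 652), Rational(1849, 163)), -1)), Rational(129915, 2)), -1) = Pow(Add(Mul(12800, Pow(Rational(7381, 652), -1)), Rational(129915, 2)), -1) = Pow(Add(Mul(12800, Rational(652, 7381)), Rational(129915, 2)), -1) = Pow(Add(Rational(8345600, 7381), Rational(129915, 2)), -1) = Pow(Rational(975593815, 14762), -1) = Rational(14762, 975593815)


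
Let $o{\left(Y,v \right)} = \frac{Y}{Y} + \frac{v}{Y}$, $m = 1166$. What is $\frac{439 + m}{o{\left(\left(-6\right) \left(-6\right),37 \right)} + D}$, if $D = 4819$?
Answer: $\frac{57780}{173557} \approx 0.33292$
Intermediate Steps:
$o{\left(Y,v \right)} = 1 + \frac{v}{Y}$
$\frac{439 + m}{o{\left(\left(-6\right) \left(-6\right),37 \right)} + D} = \frac{439 + 1166}{\frac{\left(-6\right) \left(-6\right) + 37}{\left(-6\right) \left(-6\right)} + 4819} = \frac{1605}{\frac{36 + 37}{36} + 4819} = \frac{1605}{\frac{1}{36} \cdot 73 + 4819} = \frac{1605}{\frac{73}{36} + 4819} = \frac{1605}{\frac{173557}{36}} = 1605 \cdot \frac{36}{173557} = \frac{57780}{173557}$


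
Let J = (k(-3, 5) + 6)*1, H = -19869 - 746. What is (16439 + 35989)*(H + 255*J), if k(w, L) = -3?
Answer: -1040695800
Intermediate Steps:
H = -20615
J = 3 (J = (-3 + 6)*1 = 3*1 = 3)
(16439 + 35989)*(H + 255*J) = (16439 + 35989)*(-20615 + 255*3) = 52428*(-20615 + 765) = 52428*(-19850) = -1040695800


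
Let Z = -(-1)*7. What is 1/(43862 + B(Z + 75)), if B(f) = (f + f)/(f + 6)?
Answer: 22/965005 ≈ 2.2798e-5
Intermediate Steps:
Z = 7 (Z = -1*(-7) = 7)
B(f) = 2*f/(6 + f) (B(f) = (2*f)/(6 + f) = 2*f/(6 + f))
1/(43862 + B(Z + 75)) = 1/(43862 + 2*(7 + 75)/(6 + (7 + 75))) = 1/(43862 + 2*82/(6 + 82)) = 1/(43862 + 2*82/88) = 1/(43862 + 2*82*(1/88)) = 1/(43862 + 41/22) = 1/(965005/22) = 22/965005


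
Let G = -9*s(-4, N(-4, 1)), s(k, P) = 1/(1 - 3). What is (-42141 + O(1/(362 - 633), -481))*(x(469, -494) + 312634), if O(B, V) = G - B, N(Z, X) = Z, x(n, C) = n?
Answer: -7150640365043/542 ≈ -1.3193e+10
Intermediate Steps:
s(k, P) = -1/2 (s(k, P) = 1/(-2) = -1/2)
G = 9/2 (G = -9*(-1/2) = 9/2 ≈ 4.5000)
O(B, V) = 9/2 - B
(-42141 + O(1/(362 - 633), -481))*(x(469, -494) + 312634) = (-42141 + (9/2 - 1/(362 - 633)))*(469 + 312634) = (-42141 + (9/2 - 1/(-271)))*313103 = (-42141 + (9/2 - 1*(-1/271)))*313103 = (-42141 + (9/2 + 1/271))*313103 = (-42141 + 2441/542)*313103 = -22837981/542*313103 = -7150640365043/542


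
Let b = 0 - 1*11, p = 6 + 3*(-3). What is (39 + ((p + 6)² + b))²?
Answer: 1369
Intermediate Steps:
p = -3 (p = 6 - 9 = -3)
b = -11 (b = 0 - 11 = -11)
(39 + ((p + 6)² + b))² = (39 + ((-3 + 6)² - 11))² = (39 + (3² - 11))² = (39 + (9 - 11))² = (39 - 2)² = 37² = 1369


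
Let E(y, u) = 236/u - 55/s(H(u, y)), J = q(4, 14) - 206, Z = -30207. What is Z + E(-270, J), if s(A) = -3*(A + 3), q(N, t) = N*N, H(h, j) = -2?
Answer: -8604124/285 ≈ -30190.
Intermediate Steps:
q(N, t) = N**2
s(A) = -9 - 3*A (s(A) = -3*(3 + A) = -9 - 3*A)
J = -190 (J = 4**2 - 206 = 16 - 206 = -190)
E(y, u) = 55/3 + 236/u (E(y, u) = 236/u - 55/(-9 - 3*(-2)) = 236/u - 55/(-9 + 6) = 236/u - 55/(-3) = 236/u - 55*(-1/3) = 236/u + 55/3 = 55/3 + 236/u)
Z + E(-270, J) = -30207 + (55/3 + 236/(-190)) = -30207 + (55/3 + 236*(-1/190)) = -30207 + (55/3 - 118/95) = -30207 + 4871/285 = -8604124/285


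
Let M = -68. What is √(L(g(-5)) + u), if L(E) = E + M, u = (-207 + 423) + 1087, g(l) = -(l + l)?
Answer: √1245 ≈ 35.285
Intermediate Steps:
g(l) = -2*l
u = 1303 (u = 216 + 1087 = 1303)
L(E) = -68 + E (L(E) = E - 68 = -68 + E)
√(L(g(-5)) + u) = √((-68 - 2*(-5)) + 1303) = √((-68 + 10) + 1303) = √(-58 + 1303) = √1245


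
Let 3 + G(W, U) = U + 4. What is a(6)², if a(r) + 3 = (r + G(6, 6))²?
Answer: 27556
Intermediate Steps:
G(W, U) = 1 + U (G(W, U) = -3 + (U + 4) = -3 + (4 + U) = 1 + U)
a(r) = -3 + (7 + r)² (a(r) = -3 + (r + (1 + 6))² = -3 + (r + 7)² = -3 + (7 + r)²)
a(6)² = (-3 + (7 + 6)²)² = (-3 + 13²)² = (-3 + 169)² = 166² = 27556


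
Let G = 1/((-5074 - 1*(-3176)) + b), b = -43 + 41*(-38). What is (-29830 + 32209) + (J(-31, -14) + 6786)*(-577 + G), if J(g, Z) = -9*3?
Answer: -13637583195/3499 ≈ -3.8976e+6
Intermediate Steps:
b = -1601 (b = -43 - 1558 = -1601)
J(g, Z) = -27
G = -1/3499 (G = 1/((-5074 - 1*(-3176)) - 1601) = 1/((-5074 + 3176) - 1601) = 1/(-1898 - 1601) = 1/(-3499) = -1/3499 ≈ -0.00028580)
(-29830 + 32209) + (J(-31, -14) + 6786)*(-577 + G) = (-29830 + 32209) + (-27 + 6786)*(-577 - 1/3499) = 2379 + 6759*(-2018924/3499) = 2379 - 13645907316/3499 = -13637583195/3499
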